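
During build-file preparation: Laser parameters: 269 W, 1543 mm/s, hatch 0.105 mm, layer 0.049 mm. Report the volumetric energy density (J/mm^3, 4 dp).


E = 269 / (1543*0.105*0.049) = 33.8845 J/mm^3


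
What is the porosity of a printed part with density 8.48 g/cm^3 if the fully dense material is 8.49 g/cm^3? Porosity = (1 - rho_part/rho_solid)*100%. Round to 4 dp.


Porosity = (1-8.48/8.49)*100 = 0.1178 %


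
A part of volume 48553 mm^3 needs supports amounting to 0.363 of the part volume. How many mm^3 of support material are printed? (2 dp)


V_support = 48553 * 0.363 = 17624.74 mm^3


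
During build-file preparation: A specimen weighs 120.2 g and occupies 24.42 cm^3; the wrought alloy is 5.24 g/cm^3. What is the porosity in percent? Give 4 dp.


rho_part = 120.2 / 24.42 = 4.92219492 g/cm^3
Porosity = (1 - 4.92219492/5.24)*100 = 6.065 %


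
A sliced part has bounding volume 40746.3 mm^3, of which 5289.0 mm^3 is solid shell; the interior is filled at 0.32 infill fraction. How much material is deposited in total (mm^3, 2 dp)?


V_infill = (40746.3 - 5289.0) * 0.32 = 11346.34
V_total = 5289.0 + 11346.34 = 16635.34 mm^3


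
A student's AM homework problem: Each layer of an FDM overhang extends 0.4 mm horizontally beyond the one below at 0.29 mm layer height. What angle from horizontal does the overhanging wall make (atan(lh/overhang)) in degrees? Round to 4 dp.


angle = atan(0.29/0.4) = 35.9421 degrees


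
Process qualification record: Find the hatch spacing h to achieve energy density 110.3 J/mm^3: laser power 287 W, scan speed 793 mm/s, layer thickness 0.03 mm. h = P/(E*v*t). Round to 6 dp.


h = 287 / (110.3*793*0.03) = 0.109373 mm


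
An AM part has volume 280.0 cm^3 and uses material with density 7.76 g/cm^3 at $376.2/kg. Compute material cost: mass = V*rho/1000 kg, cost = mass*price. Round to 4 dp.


Mass = 280.0*7.76/1000 = 2.1728 kg
Cost = 2.1728 * 376.2 = 817.4074 $


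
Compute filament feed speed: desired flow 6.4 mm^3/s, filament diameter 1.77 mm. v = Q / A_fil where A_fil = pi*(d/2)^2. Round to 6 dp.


A = pi*(1.77/2)^2 = 2.460574
v = 6.4 / 2.460574 = 2.601019 mm/s


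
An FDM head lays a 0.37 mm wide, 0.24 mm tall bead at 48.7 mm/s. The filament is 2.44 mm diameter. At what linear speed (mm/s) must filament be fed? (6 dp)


Q = 0.37 * 0.24 * 48.7 = 4.32456 mm^3/s
A_fil = pi*(2.44/2)^2 = 4.67594651 mm^2
v_feed = 4.32456 / 4.67594651 = 0.924852 mm/s


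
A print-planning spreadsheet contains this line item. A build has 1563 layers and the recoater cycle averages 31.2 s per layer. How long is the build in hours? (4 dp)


t = 1563 * 31.2 / 3600 = 13.546 hrs


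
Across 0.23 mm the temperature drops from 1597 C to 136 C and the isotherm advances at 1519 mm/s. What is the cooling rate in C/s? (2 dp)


G = (1597-136)/0.23 = 6352.17391304 C/mm
CR = 6352.17391304 * 1519 = 9648952.17 C/s


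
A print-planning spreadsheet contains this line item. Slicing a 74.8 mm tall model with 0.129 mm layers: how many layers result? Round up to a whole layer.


Layers = ceil(74.8/0.129) = 580


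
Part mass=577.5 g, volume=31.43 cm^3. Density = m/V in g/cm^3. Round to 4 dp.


rho = 577.5 / 31.43 = 18.3742 g/cm^3


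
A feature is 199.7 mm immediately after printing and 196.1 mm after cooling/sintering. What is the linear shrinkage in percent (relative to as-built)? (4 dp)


Shrinkage = ((199.7-196.1)/199.7)*100 = 1.8027 %


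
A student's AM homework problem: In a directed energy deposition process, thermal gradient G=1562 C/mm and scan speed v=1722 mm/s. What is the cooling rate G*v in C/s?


CR = 1562 * 1722 = 2689764 C/s


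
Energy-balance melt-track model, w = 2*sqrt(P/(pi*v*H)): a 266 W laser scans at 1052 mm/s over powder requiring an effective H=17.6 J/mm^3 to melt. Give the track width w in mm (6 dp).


w = 2*sqrt(266/(pi*1052*17.6)) = 0.135248 mm


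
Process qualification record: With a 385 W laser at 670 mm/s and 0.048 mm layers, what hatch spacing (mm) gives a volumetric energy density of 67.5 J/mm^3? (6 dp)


h = 385 / (67.5*670*0.048) = 0.177354 mm


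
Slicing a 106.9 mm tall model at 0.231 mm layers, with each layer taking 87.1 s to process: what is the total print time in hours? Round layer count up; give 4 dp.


Layers = ceil(106.9/0.231) = 463
t = 463 * 87.1 / 3600 = 11.202 hrs


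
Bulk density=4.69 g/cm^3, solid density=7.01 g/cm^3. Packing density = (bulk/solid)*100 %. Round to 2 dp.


Packing = (4.69/7.01)*100 = 66.9 %


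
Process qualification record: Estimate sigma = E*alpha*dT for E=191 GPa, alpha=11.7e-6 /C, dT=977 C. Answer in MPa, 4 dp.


sigma = 191*1000 * 11.7e-6 * 977 = 2183.3019 MPa


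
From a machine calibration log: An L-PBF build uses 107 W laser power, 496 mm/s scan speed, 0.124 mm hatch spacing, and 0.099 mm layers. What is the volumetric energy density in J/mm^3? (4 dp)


E = 107 / (496*0.124*0.099) = 17.573 J/mm^3


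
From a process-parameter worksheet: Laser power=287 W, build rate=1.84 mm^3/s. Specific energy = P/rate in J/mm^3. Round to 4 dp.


SE = 287 / 1.84 = 155.9783 J/mm^3


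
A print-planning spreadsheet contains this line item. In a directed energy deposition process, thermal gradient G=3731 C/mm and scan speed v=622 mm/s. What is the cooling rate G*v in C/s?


CR = 3731 * 622 = 2320682 C/s


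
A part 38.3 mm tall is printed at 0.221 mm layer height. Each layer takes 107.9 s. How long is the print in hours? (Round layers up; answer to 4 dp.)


Layers = ceil(38.3/0.221) = 174
t = 174 * 107.9 / 3600 = 5.2152 hrs


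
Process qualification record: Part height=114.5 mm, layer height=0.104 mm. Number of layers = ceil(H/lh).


Layers = ceil(114.5/0.104) = 1101


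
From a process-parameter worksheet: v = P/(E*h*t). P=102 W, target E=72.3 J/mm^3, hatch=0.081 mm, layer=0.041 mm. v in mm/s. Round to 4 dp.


v = 102 / (72.3*0.081*0.041) = 424.8083 mm/s


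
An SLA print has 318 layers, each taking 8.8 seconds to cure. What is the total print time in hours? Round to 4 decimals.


t = 318 * 8.8 / 3600 = 0.7773 hrs


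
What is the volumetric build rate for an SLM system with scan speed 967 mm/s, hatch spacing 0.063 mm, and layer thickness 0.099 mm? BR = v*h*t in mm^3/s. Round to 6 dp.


Rate = 967 * 0.063 * 0.099 = 6.031179 mm^3/s


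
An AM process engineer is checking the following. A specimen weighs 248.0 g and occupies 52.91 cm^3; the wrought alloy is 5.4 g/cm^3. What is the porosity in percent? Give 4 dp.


rho_part = 248.0 / 52.91 = 4.68720469 g/cm^3
Porosity = (1 - 4.68720469/5.4)*100 = 13.1999 %


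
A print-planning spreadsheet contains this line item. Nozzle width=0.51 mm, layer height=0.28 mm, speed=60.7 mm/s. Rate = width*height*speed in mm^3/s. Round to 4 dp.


Rate = 0.51 * 0.28 * 60.7 = 8.668 mm^3/s


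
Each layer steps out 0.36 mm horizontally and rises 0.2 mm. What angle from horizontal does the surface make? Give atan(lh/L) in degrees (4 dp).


angle = atan(0.2/0.36) = 29.0546 degrees


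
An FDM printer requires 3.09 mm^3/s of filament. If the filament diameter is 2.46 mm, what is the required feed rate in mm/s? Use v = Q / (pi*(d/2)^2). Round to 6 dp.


A = pi*(2.46/2)^2 = 4.752916
v = 3.09 / 4.752916 = 0.650127 mm/s


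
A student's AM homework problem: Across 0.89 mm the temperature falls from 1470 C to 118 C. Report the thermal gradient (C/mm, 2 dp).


G = (1470-118)/0.89 = 1519.1 C/mm


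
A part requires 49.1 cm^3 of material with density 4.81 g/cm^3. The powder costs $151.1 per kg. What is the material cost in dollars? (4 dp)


Mass = 49.1*4.81/1000 = 0.236171 kg
Cost = 0.236171 * 151.1 = 35.6854 $


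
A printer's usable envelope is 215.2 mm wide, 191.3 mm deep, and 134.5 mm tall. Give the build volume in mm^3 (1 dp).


V = 215.2 * 191.3 * 134.5 = 5537063.7 mm^3


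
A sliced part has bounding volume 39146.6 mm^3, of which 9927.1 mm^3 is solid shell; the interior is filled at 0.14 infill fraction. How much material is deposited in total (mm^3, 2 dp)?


V_infill = (39146.6 - 9927.1) * 0.14 = 4090.73
V_total = 9927.1 + 4090.73 = 14017.83 mm^3


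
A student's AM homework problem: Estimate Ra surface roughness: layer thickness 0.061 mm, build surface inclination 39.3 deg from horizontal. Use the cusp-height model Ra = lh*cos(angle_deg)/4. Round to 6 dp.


Ra = 0.061 * cos(39.3) / 4 = 0.011801 mm


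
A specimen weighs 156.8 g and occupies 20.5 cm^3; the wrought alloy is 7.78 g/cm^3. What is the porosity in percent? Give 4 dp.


rho_part = 156.8 / 20.5 = 7.64878049 g/cm^3
Porosity = (1 - 7.64878049/7.78)*100 = 1.6866 %


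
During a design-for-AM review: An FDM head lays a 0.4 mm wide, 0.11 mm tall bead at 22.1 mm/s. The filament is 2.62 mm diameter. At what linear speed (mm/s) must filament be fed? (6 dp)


Q = 0.4 * 0.11 * 22.1 = 0.9724 mm^3/s
A_fil = pi*(2.62/2)^2 = 5.39128715 mm^2
v_feed = 0.9724 / 5.39128715 = 0.180365 mm/s


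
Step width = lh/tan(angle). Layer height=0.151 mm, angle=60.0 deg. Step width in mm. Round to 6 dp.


step = 0.151 / tan(60.0) = 0.08718 mm


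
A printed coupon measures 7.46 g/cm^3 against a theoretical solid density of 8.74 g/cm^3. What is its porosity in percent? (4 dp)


Porosity = (1-7.46/8.74)*100 = 14.6453 %


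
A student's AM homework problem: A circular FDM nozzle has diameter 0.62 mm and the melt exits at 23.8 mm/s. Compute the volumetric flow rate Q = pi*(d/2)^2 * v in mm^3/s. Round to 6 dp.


A = pi*(0.62/2)^2 = 0.30190705 mm^2
Q = 0.30190705 * 23.8 = 7.185388 mm^3/s


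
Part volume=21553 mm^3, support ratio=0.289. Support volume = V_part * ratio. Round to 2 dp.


V_support = 21553 * 0.289 = 6228.82 mm^3


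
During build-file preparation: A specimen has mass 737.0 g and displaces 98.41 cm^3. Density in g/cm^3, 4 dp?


rho = 737.0 / 98.41 = 7.4891 g/cm^3


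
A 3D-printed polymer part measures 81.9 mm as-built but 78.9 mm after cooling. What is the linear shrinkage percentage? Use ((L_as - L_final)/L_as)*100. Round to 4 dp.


Shrinkage = ((81.9-78.9)/81.9)*100 = 3.663 %


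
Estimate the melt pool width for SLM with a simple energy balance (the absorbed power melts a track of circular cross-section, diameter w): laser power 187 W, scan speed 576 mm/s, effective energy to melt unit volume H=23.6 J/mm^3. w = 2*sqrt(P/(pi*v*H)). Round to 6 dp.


w = 2*sqrt(187/(pi*576*23.6)) = 0.132345 mm


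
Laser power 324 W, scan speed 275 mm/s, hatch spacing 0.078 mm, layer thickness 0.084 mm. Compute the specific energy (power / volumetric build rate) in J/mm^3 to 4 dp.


Build rate = 275 * 0.078 * 0.084 = 1.8018 mm^3/s
SE = 324 / 1.8018 = 179.8202 J/mm^3


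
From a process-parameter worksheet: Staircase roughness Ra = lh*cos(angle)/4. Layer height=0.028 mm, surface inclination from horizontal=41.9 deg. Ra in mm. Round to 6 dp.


Ra = 0.028 * cos(41.9) / 4 = 0.00521 mm


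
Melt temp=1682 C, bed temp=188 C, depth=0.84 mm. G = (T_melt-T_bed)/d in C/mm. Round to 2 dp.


G = (1682-188)/0.84 = 1778.57 C/mm


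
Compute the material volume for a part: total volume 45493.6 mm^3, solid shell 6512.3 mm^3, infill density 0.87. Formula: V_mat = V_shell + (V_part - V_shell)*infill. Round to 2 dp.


V_infill = (45493.6 - 6512.3) * 0.87 = 33913.73
V_total = 6512.3 + 33913.73 = 40426.03 mm^3


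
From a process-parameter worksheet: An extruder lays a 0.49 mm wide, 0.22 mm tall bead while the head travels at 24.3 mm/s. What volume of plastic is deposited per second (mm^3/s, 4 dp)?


Rate = 0.49 * 0.22 * 24.3 = 2.6195 mm^3/s


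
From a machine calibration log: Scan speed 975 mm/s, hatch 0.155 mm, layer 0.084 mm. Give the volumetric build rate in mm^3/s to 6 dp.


Rate = 975 * 0.155 * 0.084 = 12.6945 mm^3/s


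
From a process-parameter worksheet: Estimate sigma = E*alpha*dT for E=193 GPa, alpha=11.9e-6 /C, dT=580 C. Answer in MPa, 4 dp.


sigma = 193*1000 * 11.9e-6 * 580 = 1332.086 MPa


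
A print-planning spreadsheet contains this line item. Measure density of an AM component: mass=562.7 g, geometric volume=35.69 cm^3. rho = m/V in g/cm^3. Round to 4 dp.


rho = 562.7 / 35.69 = 15.7663 g/cm^3


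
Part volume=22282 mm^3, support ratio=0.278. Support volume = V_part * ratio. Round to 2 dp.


V_support = 22282 * 0.278 = 6194.4 mm^3


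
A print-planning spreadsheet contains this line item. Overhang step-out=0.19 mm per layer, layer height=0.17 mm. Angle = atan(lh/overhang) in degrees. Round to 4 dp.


angle = atan(0.17/0.19) = 41.8202 degrees


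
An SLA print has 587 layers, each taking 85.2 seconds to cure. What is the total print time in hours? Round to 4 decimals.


t = 587 * 85.2 / 3600 = 13.8923 hrs


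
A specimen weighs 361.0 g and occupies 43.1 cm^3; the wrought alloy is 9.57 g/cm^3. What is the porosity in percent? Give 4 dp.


rho_part = 361.0 / 43.1 = 8.37587007 g/cm^3
Porosity = (1 - 8.37587007/9.57)*100 = 12.4778 %


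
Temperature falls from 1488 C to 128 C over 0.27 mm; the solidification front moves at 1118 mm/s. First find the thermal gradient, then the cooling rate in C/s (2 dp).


G = (1488-128)/0.27 = 5037.03703704 C/mm
CR = 5037.03703704 * 1118 = 5631407.41 C/s


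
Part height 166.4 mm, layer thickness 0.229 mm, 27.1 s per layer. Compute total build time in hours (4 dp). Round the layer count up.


Layers = ceil(166.4/0.229) = 727
t = 727 * 27.1 / 3600 = 5.4727 hrs


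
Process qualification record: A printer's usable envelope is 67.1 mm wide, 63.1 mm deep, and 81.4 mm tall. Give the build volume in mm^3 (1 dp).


V = 67.1 * 63.1 * 81.4 = 344648.4 mm^3


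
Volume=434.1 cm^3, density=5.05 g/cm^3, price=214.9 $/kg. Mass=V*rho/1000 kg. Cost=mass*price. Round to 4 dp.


Mass = 434.1*5.05/1000 = 2.192205 kg
Cost = 2.192205 * 214.9 = 471.1049 $


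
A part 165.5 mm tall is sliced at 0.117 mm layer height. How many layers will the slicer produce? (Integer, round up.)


Layers = ceil(165.5/0.117) = 1415


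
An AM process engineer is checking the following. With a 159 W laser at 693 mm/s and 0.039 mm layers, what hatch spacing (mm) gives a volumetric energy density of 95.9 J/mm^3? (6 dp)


h = 159 / (95.9*693*0.039) = 0.061345 mm


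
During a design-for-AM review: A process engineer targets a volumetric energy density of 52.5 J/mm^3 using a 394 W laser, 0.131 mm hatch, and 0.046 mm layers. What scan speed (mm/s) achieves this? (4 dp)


v = 394 / (52.5*0.131*0.046) = 1245.3969 mm/s


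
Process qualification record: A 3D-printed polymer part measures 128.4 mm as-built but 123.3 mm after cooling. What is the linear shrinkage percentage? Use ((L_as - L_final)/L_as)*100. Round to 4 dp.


Shrinkage = ((128.4-123.3)/128.4)*100 = 3.972 %


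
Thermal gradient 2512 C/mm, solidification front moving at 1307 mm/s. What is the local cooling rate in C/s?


CR = 2512 * 1307 = 3283184 C/s


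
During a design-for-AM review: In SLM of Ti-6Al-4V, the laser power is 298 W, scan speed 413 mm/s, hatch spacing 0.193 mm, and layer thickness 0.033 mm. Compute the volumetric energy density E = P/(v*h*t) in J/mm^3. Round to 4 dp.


E = 298 / (413*0.193*0.033) = 113.2909 J/mm^3


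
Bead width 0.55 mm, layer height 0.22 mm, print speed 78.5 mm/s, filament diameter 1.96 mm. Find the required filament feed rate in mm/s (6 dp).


Q = 0.55 * 0.22 * 78.5 = 9.4985 mm^3/s
A_fil = pi*(1.96/2)^2 = 3.01718558 mm^2
v_feed = 9.4985 / 3.01718558 = 3.148133 mm/s


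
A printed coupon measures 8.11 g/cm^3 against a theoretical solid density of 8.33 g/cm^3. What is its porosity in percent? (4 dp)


Porosity = (1-8.11/8.33)*100 = 2.6411 %


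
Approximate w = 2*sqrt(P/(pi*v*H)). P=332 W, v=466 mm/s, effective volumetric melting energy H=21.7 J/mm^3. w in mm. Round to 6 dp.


w = 2*sqrt(332/(pi*466*21.7)) = 0.204457 mm


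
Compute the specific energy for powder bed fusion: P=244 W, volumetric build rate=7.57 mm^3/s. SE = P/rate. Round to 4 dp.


SE = 244 / 7.57 = 32.2325 J/mm^3


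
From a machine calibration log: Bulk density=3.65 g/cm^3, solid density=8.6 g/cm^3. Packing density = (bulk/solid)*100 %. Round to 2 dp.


Packing = (3.65/8.6)*100 = 42.44 %


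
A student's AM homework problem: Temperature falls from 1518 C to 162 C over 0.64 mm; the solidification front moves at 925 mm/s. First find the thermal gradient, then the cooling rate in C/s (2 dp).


G = (1518-162)/0.64 = 2118.75 C/mm
CR = 2118.75 * 925 = 1959843.75 C/s


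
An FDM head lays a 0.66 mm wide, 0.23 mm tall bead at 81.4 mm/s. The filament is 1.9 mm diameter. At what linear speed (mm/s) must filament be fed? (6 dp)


Q = 0.66 * 0.23 * 81.4 = 12.35652 mm^3/s
A_fil = pi*(1.9/2)^2 = 2.83528737 mm^2
v_feed = 12.35652 / 2.83528737 = 4.358119 mm/s


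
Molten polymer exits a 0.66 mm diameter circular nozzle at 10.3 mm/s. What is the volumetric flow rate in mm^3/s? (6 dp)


A = pi*(0.66/2)^2 = 0.34211944 mm^2
Q = 0.34211944 * 10.3 = 3.52383 mm^3/s


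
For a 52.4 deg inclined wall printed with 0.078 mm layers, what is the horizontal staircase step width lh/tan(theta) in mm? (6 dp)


step = 0.078 / tan(52.4) = 0.060068 mm


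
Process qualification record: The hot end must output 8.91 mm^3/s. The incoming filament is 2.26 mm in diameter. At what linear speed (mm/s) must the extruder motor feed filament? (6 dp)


A = pi*(2.26/2)^2 = 4.0115
v = 8.91 / 4.0115 = 2.221114 mm/s


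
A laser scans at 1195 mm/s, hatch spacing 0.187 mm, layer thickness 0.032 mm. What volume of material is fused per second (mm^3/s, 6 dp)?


Rate = 1195 * 0.187 * 0.032 = 7.15088 mm^3/s


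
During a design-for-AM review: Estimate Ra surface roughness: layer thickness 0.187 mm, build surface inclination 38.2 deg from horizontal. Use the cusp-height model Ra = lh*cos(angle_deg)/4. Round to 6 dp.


Ra = 0.187 * cos(38.2) / 4 = 0.036739 mm


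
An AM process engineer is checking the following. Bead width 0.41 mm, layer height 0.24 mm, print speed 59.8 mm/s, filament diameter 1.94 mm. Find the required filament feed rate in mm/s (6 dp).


Q = 0.41 * 0.24 * 59.8 = 5.88432 mm^3/s
A_fil = pi*(1.94/2)^2 = 2.95592453 mm^2
v_feed = 5.88432 / 2.95592453 = 1.990687 mm/s


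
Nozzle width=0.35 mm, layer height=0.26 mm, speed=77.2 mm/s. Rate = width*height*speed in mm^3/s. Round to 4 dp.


Rate = 0.35 * 0.26 * 77.2 = 7.0252 mm^3/s


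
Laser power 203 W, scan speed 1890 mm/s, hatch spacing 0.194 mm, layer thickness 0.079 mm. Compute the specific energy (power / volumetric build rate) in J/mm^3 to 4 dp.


Build rate = 1890 * 0.194 * 0.079 = 28.96614 mm^3/s
SE = 203 / 28.96614 = 7.0082 J/mm^3


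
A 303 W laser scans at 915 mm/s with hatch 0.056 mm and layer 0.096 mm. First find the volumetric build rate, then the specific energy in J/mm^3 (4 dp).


Build rate = 915 * 0.056 * 0.096 = 4.91904 mm^3/s
SE = 303 / 4.91904 = 61.5974 J/mm^3


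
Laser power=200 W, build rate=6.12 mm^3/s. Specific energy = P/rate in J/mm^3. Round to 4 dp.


SE = 200 / 6.12 = 32.6797 J/mm^3


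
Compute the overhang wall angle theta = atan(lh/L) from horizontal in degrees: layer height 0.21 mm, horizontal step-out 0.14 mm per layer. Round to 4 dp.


angle = atan(0.21/0.14) = 56.3099 degrees


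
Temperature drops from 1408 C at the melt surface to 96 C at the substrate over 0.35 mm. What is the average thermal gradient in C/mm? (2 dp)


G = (1408-96)/0.35 = 3748.57 C/mm


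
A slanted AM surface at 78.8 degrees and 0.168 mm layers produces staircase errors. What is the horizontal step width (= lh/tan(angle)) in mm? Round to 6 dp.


step = 0.168 / tan(78.8) = 0.033265 mm


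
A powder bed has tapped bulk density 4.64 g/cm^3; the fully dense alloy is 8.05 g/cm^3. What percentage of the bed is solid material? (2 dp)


Packing = (4.64/8.05)*100 = 57.64 %


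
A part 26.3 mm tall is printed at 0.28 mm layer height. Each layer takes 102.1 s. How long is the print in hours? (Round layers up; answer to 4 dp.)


Layers = ceil(26.3/0.28) = 94
t = 94 * 102.1 / 3600 = 2.6659 hrs


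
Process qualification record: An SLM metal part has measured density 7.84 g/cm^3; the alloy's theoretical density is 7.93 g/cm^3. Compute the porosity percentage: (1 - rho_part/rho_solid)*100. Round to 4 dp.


Porosity = (1-7.84/7.93)*100 = 1.1349 %


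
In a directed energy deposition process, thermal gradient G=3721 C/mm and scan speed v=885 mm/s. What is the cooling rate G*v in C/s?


CR = 3721 * 885 = 3293085 C/s


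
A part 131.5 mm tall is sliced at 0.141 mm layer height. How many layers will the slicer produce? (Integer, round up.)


Layers = ceil(131.5/0.141) = 933


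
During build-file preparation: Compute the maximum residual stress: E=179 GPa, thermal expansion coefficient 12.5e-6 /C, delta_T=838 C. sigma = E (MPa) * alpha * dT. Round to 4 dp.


sigma = 179*1000 * 12.5e-6 * 838 = 1875.025 MPa


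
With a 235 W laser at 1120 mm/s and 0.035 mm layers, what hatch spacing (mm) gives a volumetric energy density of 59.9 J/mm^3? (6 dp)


h = 235 / (59.9*1120*0.035) = 0.100082 mm


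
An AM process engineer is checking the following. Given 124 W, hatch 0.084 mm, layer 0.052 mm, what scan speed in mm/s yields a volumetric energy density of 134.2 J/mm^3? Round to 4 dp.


v = 124 / (134.2*0.084*0.052) = 211.5371 mm/s


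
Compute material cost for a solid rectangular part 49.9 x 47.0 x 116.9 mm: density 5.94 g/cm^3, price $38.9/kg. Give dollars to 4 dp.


V = 49.9 * 47.0 * 116.9 = 274165.57 mm^3 = 274.16557 cm^3
Mass = 274.16557 * 5.94 / 1000 = 1.62854349 kg
Cost = 1.62854349 * 38.9 = 63.3503 $


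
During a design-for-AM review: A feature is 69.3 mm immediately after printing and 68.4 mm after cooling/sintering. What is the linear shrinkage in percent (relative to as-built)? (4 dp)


Shrinkage = ((69.3-68.4)/69.3)*100 = 1.2987 %


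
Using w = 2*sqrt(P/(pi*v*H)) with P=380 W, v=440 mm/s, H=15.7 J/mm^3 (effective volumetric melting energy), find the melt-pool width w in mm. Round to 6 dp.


w = 2*sqrt(380/(pi*440*15.7)) = 0.264649 mm


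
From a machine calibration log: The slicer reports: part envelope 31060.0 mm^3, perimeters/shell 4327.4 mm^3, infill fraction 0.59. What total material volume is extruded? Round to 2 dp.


V_infill = (31060.0 - 4327.4) * 0.59 = 15772.23
V_total = 4327.4 + 15772.23 = 20099.63 mm^3


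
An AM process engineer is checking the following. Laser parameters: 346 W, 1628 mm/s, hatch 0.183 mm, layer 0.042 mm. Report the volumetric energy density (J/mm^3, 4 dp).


E = 346 / (1628*0.183*0.042) = 27.6517 J/mm^3


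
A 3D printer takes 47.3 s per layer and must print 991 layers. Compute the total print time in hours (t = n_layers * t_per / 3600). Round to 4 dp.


t = 991 * 47.3 / 3600 = 13.0206 hrs


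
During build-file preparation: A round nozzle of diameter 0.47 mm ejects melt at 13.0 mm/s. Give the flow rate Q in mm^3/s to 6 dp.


A = pi*(0.47/2)^2 = 0.17349445 mm^2
Q = 0.17349445 * 13.0 = 2.255428 mm^3/s


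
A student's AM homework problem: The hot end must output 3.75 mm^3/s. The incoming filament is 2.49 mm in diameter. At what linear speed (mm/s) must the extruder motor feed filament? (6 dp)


A = pi*(2.49/2)^2 = 4.869547
v = 3.75 / 4.869547 = 0.770092 mm/s


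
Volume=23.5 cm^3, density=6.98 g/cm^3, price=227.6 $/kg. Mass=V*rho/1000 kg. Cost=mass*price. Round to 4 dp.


Mass = 23.5*6.98/1000 = 0.16403 kg
Cost = 0.16403 * 227.6 = 37.3332 $


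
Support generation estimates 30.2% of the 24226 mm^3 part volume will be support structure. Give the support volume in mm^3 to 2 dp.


V_support = 24226 * 0.302 = 7316.25 mm^3


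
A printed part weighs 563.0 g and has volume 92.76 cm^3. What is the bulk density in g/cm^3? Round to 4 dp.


rho = 563.0 / 92.76 = 6.0694 g/cm^3


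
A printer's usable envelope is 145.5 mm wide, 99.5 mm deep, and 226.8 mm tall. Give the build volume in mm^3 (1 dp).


V = 145.5 * 99.5 * 226.8 = 3283440.3 mm^3


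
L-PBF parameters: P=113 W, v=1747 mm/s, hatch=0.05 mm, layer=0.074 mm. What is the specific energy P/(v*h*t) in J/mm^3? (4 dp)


Build rate = 1747 * 0.05 * 0.074 = 6.4639 mm^3/s
SE = 113 / 6.4639 = 17.4817 J/mm^3


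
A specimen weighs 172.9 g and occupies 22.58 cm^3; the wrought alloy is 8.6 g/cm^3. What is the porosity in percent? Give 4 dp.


rho_part = 172.9 / 22.58 = 7.65721878 g/cm^3
Porosity = (1 - 7.65721878/8.6)*100 = 10.9626 %


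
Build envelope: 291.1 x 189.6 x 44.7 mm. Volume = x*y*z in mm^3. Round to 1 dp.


V = 291.1 * 189.6 * 44.7 = 2467107.4 mm^3


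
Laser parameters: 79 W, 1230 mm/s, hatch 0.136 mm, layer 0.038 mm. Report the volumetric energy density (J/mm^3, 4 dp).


E = 79 / (1230*0.136*0.038) = 12.4279 J/mm^3


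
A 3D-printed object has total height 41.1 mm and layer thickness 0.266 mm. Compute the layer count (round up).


Layers = ceil(41.1/0.266) = 155


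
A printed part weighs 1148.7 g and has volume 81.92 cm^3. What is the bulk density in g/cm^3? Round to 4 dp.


rho = 1148.7 / 81.92 = 14.0222 g/cm^3


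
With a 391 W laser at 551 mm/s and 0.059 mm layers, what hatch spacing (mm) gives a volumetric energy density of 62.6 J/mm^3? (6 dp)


h = 391 / (62.6*551*0.059) = 0.192132 mm


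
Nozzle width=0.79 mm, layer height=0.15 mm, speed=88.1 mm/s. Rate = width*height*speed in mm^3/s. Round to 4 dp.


Rate = 0.79 * 0.15 * 88.1 = 10.4399 mm^3/s


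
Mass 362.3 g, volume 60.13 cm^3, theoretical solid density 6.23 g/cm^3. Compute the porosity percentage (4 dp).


rho_part = 362.3 / 60.13 = 6.02527856 g/cm^3
Porosity = (1 - 6.02527856/6.23)*100 = 3.2861 %


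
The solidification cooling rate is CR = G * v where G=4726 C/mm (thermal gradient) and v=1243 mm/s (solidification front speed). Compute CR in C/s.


CR = 4726 * 1243 = 5874418 C/s


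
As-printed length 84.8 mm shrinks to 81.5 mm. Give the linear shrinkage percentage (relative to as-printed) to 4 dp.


Shrinkage = ((84.8-81.5)/84.8)*100 = 3.8915 %


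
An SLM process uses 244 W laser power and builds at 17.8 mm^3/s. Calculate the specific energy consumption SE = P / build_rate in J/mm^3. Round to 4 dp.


SE = 244 / 17.8 = 13.7079 J/mm^3


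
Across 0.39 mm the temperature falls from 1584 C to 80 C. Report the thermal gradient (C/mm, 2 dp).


G = (1584-80)/0.39 = 3856.41 C/mm


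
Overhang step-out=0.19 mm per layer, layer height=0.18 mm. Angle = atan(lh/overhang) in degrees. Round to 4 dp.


angle = atan(0.18/0.19) = 43.4518 degrees


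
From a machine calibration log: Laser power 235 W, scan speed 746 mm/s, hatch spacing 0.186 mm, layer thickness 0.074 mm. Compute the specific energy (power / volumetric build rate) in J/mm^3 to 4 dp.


Build rate = 746 * 0.186 * 0.074 = 10.267944 mm^3/s
SE = 235 / 10.267944 = 22.8868 J/mm^3


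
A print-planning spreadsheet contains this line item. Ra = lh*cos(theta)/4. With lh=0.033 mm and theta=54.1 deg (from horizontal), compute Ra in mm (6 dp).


Ra = 0.033 * cos(54.1) / 4 = 0.004838 mm


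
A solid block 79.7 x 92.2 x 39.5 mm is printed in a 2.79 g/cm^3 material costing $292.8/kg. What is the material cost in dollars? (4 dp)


V = 79.7 * 92.2 * 39.5 = 290259.43 mm^3 = 290.25943 cm^3
Mass = 290.25943 * 2.79 / 1000 = 0.80982381 kg
Cost = 0.80982381 * 292.8 = 237.1164 $


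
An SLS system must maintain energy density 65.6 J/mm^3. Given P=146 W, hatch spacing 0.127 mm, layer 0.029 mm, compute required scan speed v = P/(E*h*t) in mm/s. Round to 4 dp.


v = 146 / (65.6*0.127*0.029) = 604.2926 mm/s


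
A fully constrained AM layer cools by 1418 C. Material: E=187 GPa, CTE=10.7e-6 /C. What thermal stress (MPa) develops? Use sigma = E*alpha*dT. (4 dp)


sigma = 187*1000 * 10.7e-6 * 1418 = 2837.2762 MPa


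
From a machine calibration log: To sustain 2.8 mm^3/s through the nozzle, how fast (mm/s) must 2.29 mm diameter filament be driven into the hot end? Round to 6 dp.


A = pi*(2.29/2)^2 = 4.118707
v = 2.8 / 4.118707 = 0.679825 mm/s


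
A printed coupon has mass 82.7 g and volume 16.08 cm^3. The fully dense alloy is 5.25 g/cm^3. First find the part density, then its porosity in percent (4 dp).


rho_part = 82.7 / 16.08 = 5.14303483 g/cm^3
Porosity = (1 - 5.14303483/5.25)*100 = 2.0374 %


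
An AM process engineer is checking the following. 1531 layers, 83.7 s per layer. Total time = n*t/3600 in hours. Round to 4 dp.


t = 1531 * 83.7 / 3600 = 35.5958 hrs


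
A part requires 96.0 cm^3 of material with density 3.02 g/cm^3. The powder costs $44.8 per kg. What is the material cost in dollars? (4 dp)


Mass = 96.0*3.02/1000 = 0.28992 kg
Cost = 0.28992 * 44.8 = 12.9884 $


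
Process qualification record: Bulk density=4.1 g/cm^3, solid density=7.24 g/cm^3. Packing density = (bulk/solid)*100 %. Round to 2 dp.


Packing = (4.1/7.24)*100 = 56.63 %


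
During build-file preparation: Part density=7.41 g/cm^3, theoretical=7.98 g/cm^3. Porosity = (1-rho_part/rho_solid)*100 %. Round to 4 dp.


Porosity = (1-7.41/7.98)*100 = 7.1429 %


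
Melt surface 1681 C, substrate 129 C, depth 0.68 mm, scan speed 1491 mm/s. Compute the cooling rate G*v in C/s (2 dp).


G = (1681-129)/0.68 = 2282.35294118 C/mm
CR = 2282.35294118 * 1491 = 3402988.24 C/s


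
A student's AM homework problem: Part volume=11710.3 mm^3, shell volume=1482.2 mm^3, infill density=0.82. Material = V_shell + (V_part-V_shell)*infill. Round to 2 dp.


V_infill = (11710.3 - 1482.2) * 0.82 = 8387.04
V_total = 1482.2 + 8387.04 = 9869.24 mm^3


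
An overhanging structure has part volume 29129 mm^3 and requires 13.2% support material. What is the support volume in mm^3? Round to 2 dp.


V_support = 29129 * 0.132 = 3845.03 mm^3


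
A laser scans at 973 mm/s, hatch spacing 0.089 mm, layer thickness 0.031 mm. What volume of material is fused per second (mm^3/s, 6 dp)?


Rate = 973 * 0.089 * 0.031 = 2.684507 mm^3/s


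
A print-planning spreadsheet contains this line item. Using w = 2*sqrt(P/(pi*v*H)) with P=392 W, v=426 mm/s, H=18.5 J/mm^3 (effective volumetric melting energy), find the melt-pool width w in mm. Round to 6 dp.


w = 2*sqrt(392/(pi*426*18.5)) = 0.251656 mm


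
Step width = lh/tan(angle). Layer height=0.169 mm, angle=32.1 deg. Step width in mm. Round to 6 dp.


step = 0.169 / tan(32.1) = 0.269409 mm


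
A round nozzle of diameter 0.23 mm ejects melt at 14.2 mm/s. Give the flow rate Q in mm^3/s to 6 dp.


A = pi*(0.23/2)^2 = 0.04154756 mm^2
Q = 0.04154756 * 14.2 = 0.589975 mm^3/s


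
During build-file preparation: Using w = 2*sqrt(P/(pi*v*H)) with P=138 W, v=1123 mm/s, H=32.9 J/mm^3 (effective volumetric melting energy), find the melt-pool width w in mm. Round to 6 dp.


w = 2*sqrt(138/(pi*1123*32.9)) = 0.068962 mm


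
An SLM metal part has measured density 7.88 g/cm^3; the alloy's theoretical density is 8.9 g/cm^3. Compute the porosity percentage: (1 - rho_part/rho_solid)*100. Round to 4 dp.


Porosity = (1-7.88/8.9)*100 = 11.4607 %


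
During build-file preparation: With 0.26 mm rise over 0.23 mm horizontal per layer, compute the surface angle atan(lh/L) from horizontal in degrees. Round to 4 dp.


angle = atan(0.26/0.23) = 48.5035 degrees


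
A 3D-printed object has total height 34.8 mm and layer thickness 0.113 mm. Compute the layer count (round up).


Layers = ceil(34.8/0.113) = 308


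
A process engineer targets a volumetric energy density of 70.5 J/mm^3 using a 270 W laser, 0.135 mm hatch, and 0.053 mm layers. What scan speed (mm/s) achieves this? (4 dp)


v = 270 / (70.5*0.135*0.053) = 535.2603 mm/s


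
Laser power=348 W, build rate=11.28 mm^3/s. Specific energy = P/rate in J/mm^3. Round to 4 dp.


SE = 348 / 11.28 = 30.8511 J/mm^3


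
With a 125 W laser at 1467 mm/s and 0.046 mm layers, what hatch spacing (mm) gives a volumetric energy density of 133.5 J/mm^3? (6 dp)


h = 125 / (133.5*1467*0.046) = 0.013875 mm


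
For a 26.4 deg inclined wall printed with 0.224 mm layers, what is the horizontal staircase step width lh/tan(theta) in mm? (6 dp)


step = 0.224 / tan(26.4) = 0.451245 mm


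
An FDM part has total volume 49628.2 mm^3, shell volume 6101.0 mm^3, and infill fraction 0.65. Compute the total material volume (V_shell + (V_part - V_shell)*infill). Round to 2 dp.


V_infill = (49628.2 - 6101.0) * 0.65 = 28292.68
V_total = 6101.0 + 28292.68 = 34393.68 mm^3


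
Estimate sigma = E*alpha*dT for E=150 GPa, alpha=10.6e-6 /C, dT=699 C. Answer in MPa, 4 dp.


sigma = 150*1000 * 10.6e-6 * 699 = 1111.41 MPa


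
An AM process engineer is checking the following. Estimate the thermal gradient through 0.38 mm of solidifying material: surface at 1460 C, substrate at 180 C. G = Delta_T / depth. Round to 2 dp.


G = (1460-180)/0.38 = 3368.42 C/mm


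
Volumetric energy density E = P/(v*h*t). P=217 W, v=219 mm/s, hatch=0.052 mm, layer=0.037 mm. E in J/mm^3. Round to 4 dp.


E = 217 / (219*0.052*0.037) = 515.0039 J/mm^3


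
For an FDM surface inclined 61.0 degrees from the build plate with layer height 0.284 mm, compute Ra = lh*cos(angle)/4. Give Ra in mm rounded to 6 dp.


Ra = 0.284 * cos(61.0) / 4 = 0.034421 mm


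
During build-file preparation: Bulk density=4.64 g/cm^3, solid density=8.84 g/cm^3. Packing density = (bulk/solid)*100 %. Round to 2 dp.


Packing = (4.64/8.84)*100 = 52.49 %


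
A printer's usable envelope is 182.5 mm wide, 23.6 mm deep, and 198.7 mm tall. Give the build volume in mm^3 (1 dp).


V = 182.5 * 23.6 * 198.7 = 855800.9 mm^3


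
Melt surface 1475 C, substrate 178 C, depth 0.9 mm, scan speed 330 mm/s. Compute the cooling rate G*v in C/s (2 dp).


G = (1475-178)/0.9 = 1441.11111111 C/mm
CR = 1441.11111111 * 330 = 475566.67 C/s


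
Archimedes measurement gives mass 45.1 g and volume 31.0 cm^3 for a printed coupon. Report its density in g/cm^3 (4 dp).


rho = 45.1 / 31.0 = 1.4548 g/cm^3


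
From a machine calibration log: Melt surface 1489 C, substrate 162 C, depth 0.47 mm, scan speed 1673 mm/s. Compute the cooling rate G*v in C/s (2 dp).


G = (1489-162)/0.47 = 2823.40425532 C/mm
CR = 2823.40425532 * 1673 = 4723555.32 C/s


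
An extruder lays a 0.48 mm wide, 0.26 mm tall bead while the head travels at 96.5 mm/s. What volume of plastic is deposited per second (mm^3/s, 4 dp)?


Rate = 0.48 * 0.26 * 96.5 = 12.0432 mm^3/s


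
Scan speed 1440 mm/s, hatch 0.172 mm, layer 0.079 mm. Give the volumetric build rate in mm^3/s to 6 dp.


Rate = 1440 * 0.172 * 0.079 = 19.56672 mm^3/s


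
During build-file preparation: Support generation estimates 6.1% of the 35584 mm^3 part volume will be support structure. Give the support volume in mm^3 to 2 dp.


V_support = 35584 * 0.061 = 2170.62 mm^3


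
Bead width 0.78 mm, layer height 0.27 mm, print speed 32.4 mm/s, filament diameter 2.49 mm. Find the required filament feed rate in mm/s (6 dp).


Q = 0.78 * 0.27 * 32.4 = 6.82344 mm^3/s
A_fil = pi*(2.49/2)^2 = 4.86954715 mm^2
v_feed = 6.82344 / 4.86954715 = 1.401247 mm/s


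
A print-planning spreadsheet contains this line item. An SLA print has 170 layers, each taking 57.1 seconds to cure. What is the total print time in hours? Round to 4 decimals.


t = 170 * 57.1 / 3600 = 2.6964 hrs


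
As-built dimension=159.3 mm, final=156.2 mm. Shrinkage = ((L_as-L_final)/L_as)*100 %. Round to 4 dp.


Shrinkage = ((159.3-156.2)/159.3)*100 = 1.946 %


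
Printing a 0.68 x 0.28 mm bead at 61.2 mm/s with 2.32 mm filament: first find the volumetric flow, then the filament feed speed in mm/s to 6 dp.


Q = 0.68 * 0.28 * 61.2 = 11.65248 mm^3/s
A_fil = pi*(2.32/2)^2 = 4.22732707 mm^2
v_feed = 11.65248 / 4.22732707 = 2.756465 mm/s


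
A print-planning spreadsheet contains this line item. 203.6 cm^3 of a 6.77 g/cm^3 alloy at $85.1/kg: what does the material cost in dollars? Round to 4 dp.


Mass = 203.6*6.77/1000 = 1.378372 kg
Cost = 1.378372 * 85.1 = 117.2995 $


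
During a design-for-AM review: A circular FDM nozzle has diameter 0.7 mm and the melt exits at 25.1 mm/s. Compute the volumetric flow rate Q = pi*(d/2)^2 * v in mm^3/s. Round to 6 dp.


A = pi*(0.7/2)^2 = 0.3848451 mm^2
Q = 0.3848451 * 25.1 = 9.659612 mm^3/s


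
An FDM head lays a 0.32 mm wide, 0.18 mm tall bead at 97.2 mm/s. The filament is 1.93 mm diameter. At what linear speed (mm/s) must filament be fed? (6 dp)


Q = 0.32 * 0.18 * 97.2 = 5.59872 mm^3/s
A_fil = pi*(1.93/2)^2 = 2.92552962 mm^2
v_feed = 5.59872 / 2.92552962 = 1.913746 mm/s


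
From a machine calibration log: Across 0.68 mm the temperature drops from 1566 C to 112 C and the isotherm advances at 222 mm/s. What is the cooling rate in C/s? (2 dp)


G = (1566-112)/0.68 = 2138.23529412 C/mm
CR = 2138.23529412 * 222 = 474688.24 C/s


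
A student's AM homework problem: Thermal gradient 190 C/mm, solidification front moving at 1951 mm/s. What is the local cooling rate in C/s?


CR = 190 * 1951 = 370690 C/s


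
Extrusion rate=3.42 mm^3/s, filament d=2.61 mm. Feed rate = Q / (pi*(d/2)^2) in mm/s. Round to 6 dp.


A = pi*(2.61/2)^2 = 5.350211
v = 3.42 / 5.350211 = 0.639227 mm/s


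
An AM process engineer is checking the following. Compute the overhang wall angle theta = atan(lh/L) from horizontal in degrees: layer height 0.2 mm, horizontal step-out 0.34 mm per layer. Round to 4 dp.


angle = atan(0.2/0.34) = 30.4655 degrees


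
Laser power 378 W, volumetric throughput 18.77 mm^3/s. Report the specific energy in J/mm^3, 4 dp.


SE = 378 / 18.77 = 20.1385 J/mm^3


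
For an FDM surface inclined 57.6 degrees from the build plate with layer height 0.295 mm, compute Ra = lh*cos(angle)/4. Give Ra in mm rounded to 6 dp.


Ra = 0.295 * cos(57.6) / 4 = 0.039517 mm


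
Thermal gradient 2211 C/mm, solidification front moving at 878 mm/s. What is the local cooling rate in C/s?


CR = 2211 * 878 = 1941258 C/s


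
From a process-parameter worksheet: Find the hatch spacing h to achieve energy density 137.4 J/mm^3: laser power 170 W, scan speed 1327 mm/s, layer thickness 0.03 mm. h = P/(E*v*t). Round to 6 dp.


h = 170 / (137.4*1327*0.03) = 0.031079 mm


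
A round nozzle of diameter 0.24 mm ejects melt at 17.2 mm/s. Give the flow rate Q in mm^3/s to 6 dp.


A = pi*(0.24/2)^2 = 0.04523893 mm^2
Q = 0.04523893 * 17.2 = 0.77811 mm^3/s


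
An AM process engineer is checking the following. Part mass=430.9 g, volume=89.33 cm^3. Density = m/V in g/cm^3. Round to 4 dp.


rho = 430.9 / 89.33 = 4.8237 g/cm^3


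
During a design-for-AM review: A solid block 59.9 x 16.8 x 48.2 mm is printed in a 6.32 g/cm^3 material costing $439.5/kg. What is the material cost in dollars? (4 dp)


V = 59.9 * 16.8 * 48.2 = 48504.624 mm^3 = 48.504624 cm^3
Mass = 48.504624 * 6.32 / 1000 = 0.30654922 kg
Cost = 0.30654922 * 439.5 = 134.7284 $


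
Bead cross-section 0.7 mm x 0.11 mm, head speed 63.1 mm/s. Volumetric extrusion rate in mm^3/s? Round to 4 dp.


Rate = 0.7 * 0.11 * 63.1 = 4.8587 mm^3/s


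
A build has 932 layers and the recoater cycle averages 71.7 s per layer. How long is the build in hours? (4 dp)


t = 932 * 71.7 / 3600 = 18.5623 hrs


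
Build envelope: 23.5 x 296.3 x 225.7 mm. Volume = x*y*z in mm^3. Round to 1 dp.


V = 23.5 * 296.3 * 225.7 = 1571560.4 mm^3


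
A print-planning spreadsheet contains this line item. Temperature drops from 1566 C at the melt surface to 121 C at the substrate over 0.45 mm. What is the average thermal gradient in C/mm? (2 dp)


G = (1566-121)/0.45 = 3211.11 C/mm
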